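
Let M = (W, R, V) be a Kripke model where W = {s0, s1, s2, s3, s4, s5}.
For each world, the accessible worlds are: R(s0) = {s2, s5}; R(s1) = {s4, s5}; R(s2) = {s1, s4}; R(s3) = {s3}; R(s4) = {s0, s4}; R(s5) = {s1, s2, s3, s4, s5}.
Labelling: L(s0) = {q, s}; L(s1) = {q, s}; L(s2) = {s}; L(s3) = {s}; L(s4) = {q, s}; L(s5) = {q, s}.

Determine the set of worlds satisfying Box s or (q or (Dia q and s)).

Let φ = Box s or (q or (Dia q and s)). Evaluate φ at each world:
  s0 (successors {s2, s5}): φ is true.
  s1 (successors {s4, s5}): φ is true.
  s2 (successors {s1, s4}): φ is true.
  s3 (successors {s3}): φ is true.
  s4 (successors {s0, s4}): φ is true.
  s5 (successors {s1, s2, s3, s4, s5}): φ is true.
For instance, at s5:
  At s5: Box s is true, q or (Dia q and s) is true, so Box s or (q or (Dia q and s)) is true.
    At s5: Box s requires s at every successor {s1, s2, s3, s4, s5}.
      At s1: s is true.
      At s2: s is true.
      At s3: s is true.
      At s4: s is true.
      At s5: s is true.
    So Box s is true at s5.
    At s5: q is true, Dia q and s is true, so q or (Dia q and s) is true.
      At s5: Dia q is true, s is true, so Dia q and s is true.
Satisfying worlds: {s0, s1, s2, s3, s4, s5}

s0, s1, s2, s3, s4, s5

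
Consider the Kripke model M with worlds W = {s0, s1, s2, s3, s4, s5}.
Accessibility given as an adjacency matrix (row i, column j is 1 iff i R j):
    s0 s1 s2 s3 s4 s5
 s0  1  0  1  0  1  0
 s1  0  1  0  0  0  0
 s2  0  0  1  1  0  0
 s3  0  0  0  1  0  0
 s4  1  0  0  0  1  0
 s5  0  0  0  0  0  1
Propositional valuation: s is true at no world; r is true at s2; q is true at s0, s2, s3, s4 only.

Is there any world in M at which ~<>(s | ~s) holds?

No

Recall that <>ψ holds at a world iff ψ holds at some accessible world.
Let φ = ~<>(s | ~s). Evaluate φ at each world:
  s0 (successors {s0, s2, s4}): φ is false.
  s1 (successors {s1}): φ is false.
  s2 (successors {s2, s3}): φ is false.
  s3 (successors {s3}): φ is false.
  s4 (successors {s0, s4}): φ is false.
  s5 (successors {s5}): φ is false.
For instance, at s1:
  At s1: <>(s | ~s) is true, so ~<>(s | ~s) is false.
    At s1: <>(s | ~s) requires s | ~s at some successor in {s1}.
      s | ~s holds at s1, so <>(s | ~s) is true at s1.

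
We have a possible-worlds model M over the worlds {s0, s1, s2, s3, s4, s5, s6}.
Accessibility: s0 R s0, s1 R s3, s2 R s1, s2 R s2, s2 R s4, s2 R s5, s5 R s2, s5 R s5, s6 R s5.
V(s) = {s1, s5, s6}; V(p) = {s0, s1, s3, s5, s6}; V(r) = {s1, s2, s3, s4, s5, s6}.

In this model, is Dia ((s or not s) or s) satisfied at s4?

At s4: no accessible worlds, so Dia ((s or not s) or s) is false.

No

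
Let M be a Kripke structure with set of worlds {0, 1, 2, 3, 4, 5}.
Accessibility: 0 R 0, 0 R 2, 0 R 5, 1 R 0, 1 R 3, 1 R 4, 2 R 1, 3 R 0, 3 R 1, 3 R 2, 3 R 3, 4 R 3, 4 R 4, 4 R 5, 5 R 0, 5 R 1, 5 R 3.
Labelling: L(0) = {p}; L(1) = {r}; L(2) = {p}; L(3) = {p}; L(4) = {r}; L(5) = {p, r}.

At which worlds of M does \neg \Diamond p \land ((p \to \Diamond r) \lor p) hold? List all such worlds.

Let φ = \neg \Diamond p \land ((p \to \Diamond r) \lor p). Evaluate φ at each world:
  0 (successors {0, 2, 5}): φ is false.
  1 (successors {0, 3, 4}): φ is false.
  2 (successors {1}): φ is true.
  3 (successors {0, 1, 2, 3}): φ is false.
  4 (successors {3, 4, 5}): φ is false.
  5 (successors {0, 1, 3}): φ is false.
For instance, at 3:
  At 3: \neg \Diamond p is false, (p \to \Diamond r) \lor p is true, so \neg \Diamond p \land ((p \to \Diamond r) \lor p) is false.
    At 3: \Diamond p is true, so \neg \Diamond p is false.
      At 3: \Diamond p requires p at some successor in {0, 1, 2, 3}.
        p holds at 0, so \Diamond p is true at 3.
    At 3: p \to \Diamond r is true, p is true, so (p \to \Diamond r) \lor p is true.
      At 3: p is true, \Diamond r is true, so p \to \Diamond r is true.
Satisfying worlds: {2}

2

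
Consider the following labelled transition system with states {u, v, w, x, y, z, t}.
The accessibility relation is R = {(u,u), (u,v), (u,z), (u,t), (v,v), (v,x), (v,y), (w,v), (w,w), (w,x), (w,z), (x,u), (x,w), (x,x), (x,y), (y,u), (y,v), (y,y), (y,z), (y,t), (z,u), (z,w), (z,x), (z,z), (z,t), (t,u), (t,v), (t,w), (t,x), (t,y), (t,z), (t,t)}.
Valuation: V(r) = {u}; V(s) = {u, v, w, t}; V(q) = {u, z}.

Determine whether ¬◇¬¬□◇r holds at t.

Yes

Recall that □ψ holds at a world iff ψ holds at every accessible world, and ◇ψ holds iff ψ holds at some accessible world.
At t: ◇¬¬□◇r is false, so ¬◇¬¬□◇r is true.
  At t: ◇¬¬□◇r requires ¬¬□◇r at some successor in {u, v, w, x, y, z, t}.
    At u: ¬¬□◇r is false.
    At v: ¬¬□◇r is false.
    At w: ¬¬□◇r is false.
    At x: ¬¬□◇r is false.
    At y: ¬¬□◇r is false.
    At z: ¬¬□◇r is false.
    At t: ¬¬□◇r is false.
  So ◇¬¬□◇r is false at t.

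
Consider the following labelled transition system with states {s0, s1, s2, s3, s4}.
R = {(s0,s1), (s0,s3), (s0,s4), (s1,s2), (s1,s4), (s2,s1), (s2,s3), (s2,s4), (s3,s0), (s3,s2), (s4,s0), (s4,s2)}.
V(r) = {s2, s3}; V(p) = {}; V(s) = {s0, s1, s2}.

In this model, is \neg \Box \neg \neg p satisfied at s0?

Yes

At s0: \Box \neg \neg p is false, so \neg \Box \neg \neg p is true.
  At s0: \Box \neg \neg p requires \neg \neg p at every successor {s1, s3, s4}.
    \neg \neg p fails at s1, so \Box \neg \neg p is false at s0.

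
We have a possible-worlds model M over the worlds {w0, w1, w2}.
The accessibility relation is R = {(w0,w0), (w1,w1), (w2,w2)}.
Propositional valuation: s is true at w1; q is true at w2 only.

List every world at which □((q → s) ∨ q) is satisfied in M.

w0, w1, w2

Let φ = □((q → s) ∨ q). Evaluate φ at each world:
  w0 (successors {w0}): φ is true.
  w1 (successors {w1}): φ is true.
  w2 (successors {w2}): φ is true.
For instance, at w1:
  At w1: □((q → s) ∨ q) requires (q → s) ∨ q at every successor {w1}.
    At w1: (q → s) ∨ q is true.
  So □((q → s) ∨ q) is true at w1.
Satisfying worlds: {w0, w1, w2}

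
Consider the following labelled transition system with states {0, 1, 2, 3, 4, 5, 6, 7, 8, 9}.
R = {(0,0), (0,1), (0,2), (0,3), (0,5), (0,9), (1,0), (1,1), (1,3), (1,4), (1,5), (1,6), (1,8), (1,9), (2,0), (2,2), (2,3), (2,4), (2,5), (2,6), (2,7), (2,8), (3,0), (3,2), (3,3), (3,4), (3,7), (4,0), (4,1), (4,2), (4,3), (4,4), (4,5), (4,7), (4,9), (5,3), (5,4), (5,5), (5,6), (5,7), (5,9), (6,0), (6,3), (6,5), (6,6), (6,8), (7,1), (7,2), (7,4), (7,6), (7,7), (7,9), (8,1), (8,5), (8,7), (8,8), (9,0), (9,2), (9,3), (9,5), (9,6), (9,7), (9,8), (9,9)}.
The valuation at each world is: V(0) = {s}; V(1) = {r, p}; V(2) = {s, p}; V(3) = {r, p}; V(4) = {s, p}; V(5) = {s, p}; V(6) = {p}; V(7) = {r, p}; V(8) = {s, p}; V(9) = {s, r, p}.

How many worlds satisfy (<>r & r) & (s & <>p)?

1

Let φ = (<>r & r) & (s & <>p). Evaluate φ at each world:
  0 (successors {0, 1, 2, 3, 5, 9}): φ is false.
  1 (successors {0, 1, 3, 4, 5, 6, 8, 9}): φ is false.
  2 (successors {0, 2, 3, 4, 5, 6, 7, 8}): φ is false.
  3 (successors {0, 2, 3, 4, 7}): φ is false.
  4 (successors {0, 1, 2, 3, 4, 5, 7, 9}): φ is false.
  5 (successors {3, 4, 5, 6, 7, 9}): φ is false.
  6 (successors {0, 3, 5, 6, 8}): φ is false.
  7 (successors {1, 2, 4, 6, 7, 9}): φ is false.
  8 (successors {1, 5, 7, 8}): φ is false.
  9 (successors {0, 2, 3, 5, 6, 7, 8, 9}): φ is true.
For instance, at 9:
  At 9: <>r & r is true, s & <>p is true, so (<>r & r) & (s & <>p) is true.
    At 9: <>r is true, r is true, so <>r & r is true.
      At 9: <>r requires r at some successor in {0, 2, 3, 5, 6, 7, 8, 9}.
        r holds at 3, so <>r is true at 9.
    At 9: s is true, <>p is true, so s & <>p is true.
      At 9: <>p requires p at some successor in {0, 2, 3, 5, 6, 7, 8, 9}.
        p holds at 2, so <>p is true at 9.
Satisfying worlds: {9}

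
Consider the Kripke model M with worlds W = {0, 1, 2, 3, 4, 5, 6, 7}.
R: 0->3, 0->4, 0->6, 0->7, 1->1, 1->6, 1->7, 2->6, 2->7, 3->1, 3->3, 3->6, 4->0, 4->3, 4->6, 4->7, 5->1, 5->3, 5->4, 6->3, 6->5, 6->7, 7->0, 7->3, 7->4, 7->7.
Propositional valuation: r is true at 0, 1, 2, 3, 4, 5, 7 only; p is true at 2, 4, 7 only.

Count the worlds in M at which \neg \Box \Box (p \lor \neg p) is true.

Let φ = \neg \Box \Box (p \lor \neg p). Evaluate φ at each world:
  0 (successors {3, 4, 6, 7}): φ is false.
  1 (successors {1, 6, 7}): φ is false.
  2 (successors {6, 7}): φ is false.
  3 (successors {1, 3, 6}): φ is false.
  4 (successors {0, 3, 6, 7}): φ is false.
  5 (successors {1, 3, 4}): φ is false.
  6 (successors {3, 5, 7}): φ is false.
  7 (successors {0, 3, 4, 7}): φ is false.
For instance, at 4:
  At 4: \Box \Box (p \lor \neg p) is true, so \neg \Box \Box (p \lor \neg p) is false.
    At 4: \Box \Box (p \lor \neg p) requires \Box (p \lor \neg p) at every successor {0, 3, 6, 7}.
      At 0: \Box (p \lor \neg p) is true.
      At 3: \Box (p \lor \neg p) is true.
      At 6: \Box (p \lor \neg p) is true.
      At 7: \Box (p \lor \neg p) is true.
    So \Box \Box (p \lor \neg p) is true at 4.
Satisfying worlds: none.

0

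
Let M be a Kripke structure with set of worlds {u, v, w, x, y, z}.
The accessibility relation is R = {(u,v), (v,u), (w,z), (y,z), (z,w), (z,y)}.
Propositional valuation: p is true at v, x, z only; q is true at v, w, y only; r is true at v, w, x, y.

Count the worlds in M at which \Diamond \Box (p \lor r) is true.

Let φ = \Diamond \Box (p \lor r). Evaluate φ at each world:
  u (successors {v}): φ is false.
  v (successors {u}): φ is true.
  w (successors {z}): φ is true.
  x (successors ∅): φ is false.
  y (successors {z}): φ is true.
  z (successors {w, y}): φ is true.
For instance, at z:
  At z: \Diamond \Box (p \lor r) requires \Box (p \lor r) at some successor in {w, y}.
    \Box (p \lor r) holds at w, so \Diamond \Box (p \lor r) is true at z.
      At w: \Box (p \lor r) requires p \lor r at every successor {z}.
        At z: p \lor r is true.
      So \Box (p \lor r) is true at w.
Satisfying worlds: {v, w, y, z}

4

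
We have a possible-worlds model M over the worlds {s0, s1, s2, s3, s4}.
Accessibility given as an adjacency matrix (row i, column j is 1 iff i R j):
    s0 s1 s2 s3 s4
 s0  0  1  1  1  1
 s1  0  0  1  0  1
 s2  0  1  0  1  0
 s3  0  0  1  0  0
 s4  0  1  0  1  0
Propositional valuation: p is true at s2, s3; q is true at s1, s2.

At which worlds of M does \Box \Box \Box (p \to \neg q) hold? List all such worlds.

s2, s4

Let φ = \Box \Box \Box (p \to \neg q). Evaluate φ at each world:
  s0 (successors {s1, s2, s3, s4}): φ is false.
  s1 (successors {s2, s4}): φ is false.
  s2 (successors {s1, s3}): φ is true.
  s3 (successors {s2}): φ is false.
  s4 (successors {s1, s3}): φ is true.
For instance, at s1:
  At s1: \Box \Box \Box (p \to \neg q) requires \Box \Box (p \to \neg q) at every successor {s2, s4}.
    \Box \Box (p \to \neg q) fails at s2, so \Box \Box \Box (p \to \neg q) is false at s1.
      At s2: \Box \Box (p \to \neg q) requires \Box (p \to \neg q) at every successor {s1, s3}.
        \Box (p \to \neg q) fails at s1, so \Box \Box (p \to \neg q) is false at s2.
Satisfying worlds: {s2, s4}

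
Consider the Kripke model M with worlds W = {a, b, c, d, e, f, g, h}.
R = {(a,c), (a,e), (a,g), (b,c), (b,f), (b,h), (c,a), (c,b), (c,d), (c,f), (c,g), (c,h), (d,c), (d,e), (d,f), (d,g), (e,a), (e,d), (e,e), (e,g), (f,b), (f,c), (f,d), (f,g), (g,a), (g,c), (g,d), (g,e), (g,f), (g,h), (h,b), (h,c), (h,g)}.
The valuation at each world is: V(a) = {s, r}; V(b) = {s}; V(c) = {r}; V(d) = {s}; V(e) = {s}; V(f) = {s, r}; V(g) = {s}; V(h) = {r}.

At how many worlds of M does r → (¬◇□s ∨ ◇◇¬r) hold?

8

Recall that □ψ holds at a world iff ψ holds at every accessible world, and ◇ψ holds iff ψ holds at some accessible world.
Let φ = r → (¬◇□s ∨ ◇◇¬r). Evaluate φ at each world:
  a (successors {c, e, g}): φ is true.
  b (successors {c, f, h}): φ is true.
  c (successors {a, b, d, f, g, h}): φ is true.
  d (successors {c, e, f, g}): φ is true.
  e (successors {a, d, e, g}): φ is true.
  f (successors {b, c, d, g}): φ is true.
  g (successors {a, c, d, e, f, h}): φ is true.
  h (successors {b, c, g}): φ is true.
For instance, at b:
  At b: r is false, ¬◇□s ∨ ◇◇¬r is true, so r → (¬◇□s ∨ ◇◇¬r) is true.
    At b: ¬◇□s is true, ◇◇¬r is true, so ¬◇□s ∨ ◇◇¬r is true.
      At b: ◇□s is false, so ¬◇□s is true.
      At b: ◇◇¬r requires ◇¬r at some successor in {c, f, h}.
        ◇¬r holds at c, so ◇◇¬r is true at b.
Satisfying worlds: {a, b, c, d, e, f, g, h}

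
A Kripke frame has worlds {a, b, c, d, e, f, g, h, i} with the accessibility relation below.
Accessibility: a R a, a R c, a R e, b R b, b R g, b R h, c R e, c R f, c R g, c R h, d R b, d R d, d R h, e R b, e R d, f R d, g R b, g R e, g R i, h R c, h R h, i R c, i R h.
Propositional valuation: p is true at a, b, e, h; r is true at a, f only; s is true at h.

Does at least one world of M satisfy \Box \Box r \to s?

Let φ = \Box \Box r \to s. Evaluate φ at each world:
  a (successors {a, c, e}): φ is true.
  b (successors {b, g, h}): φ is true.
  c (successors {e, f, g, h}): φ is true.
  d (successors {b, d, h}): φ is true.
  e (successors {b, d}): φ is true.
  f (successors {d}): φ is true.
  g (successors {b, e, i}): φ is true.
  h (successors {c, h}): φ is true.
  i (successors {c, h}): φ is true.
Detail at a (witness):
  At a: \Box \Box r is false, s is false, so \Box \Box r \to s is true.
    At a: \Box \Box r requires \Box r at every successor {a, c, e}.
      \Box r fails at a, so \Box \Box r is false at a.

Yes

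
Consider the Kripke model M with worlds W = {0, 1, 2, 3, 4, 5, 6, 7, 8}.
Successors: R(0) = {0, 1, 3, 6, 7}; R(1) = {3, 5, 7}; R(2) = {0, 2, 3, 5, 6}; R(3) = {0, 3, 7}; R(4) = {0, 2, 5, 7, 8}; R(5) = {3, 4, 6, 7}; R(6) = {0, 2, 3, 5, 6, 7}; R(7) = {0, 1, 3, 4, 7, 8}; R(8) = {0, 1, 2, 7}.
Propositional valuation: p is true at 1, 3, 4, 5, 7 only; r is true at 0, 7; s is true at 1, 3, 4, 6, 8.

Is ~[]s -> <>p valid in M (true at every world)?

Yes

Let φ = ~[]s -> <>p. Evaluate φ at each world:
  0 (successors {0, 1, 3, 6, 7}): φ is true.
  1 (successors {3, 5, 7}): φ is true.
  2 (successors {0, 2, 3, 5, 6}): φ is true.
  3 (successors {0, 3, 7}): φ is true.
  4 (successors {0, 2, 5, 7, 8}): φ is true.
  5 (successors {3, 4, 6, 7}): φ is true.
  6 (successors {0, 2, 3, 5, 6, 7}): φ is true.
  7 (successors {0, 1, 3, 4, 7, 8}): φ is true.
  8 (successors {0, 1, 2, 7}): φ is true.
For instance, at 7:
  At 7: ~[]s is true, <>p is true, so ~[]s -> <>p is true.
    At 7: []s is false, so ~[]s is true.
      At 7: []s requires s at every successor {0, 1, 3, 4, 7, 8}.
        s fails at 0, so []s is false at 7.
    At 7: <>p requires p at some successor in {0, 1, 3, 4, 7, 8}.
      p holds at 1, so <>p is true at 7.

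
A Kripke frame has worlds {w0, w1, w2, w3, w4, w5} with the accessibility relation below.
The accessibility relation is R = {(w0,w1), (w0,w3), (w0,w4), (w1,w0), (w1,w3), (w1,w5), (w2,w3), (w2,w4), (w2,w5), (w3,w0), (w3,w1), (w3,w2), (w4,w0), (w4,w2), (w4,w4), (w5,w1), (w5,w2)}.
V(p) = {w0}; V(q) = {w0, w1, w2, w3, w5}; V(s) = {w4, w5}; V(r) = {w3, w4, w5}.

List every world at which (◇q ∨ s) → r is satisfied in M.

w3, w4, w5

Recall that ◇ψ holds at a world iff ψ holds at some accessible world.
Let φ = (◇q ∨ s) → r. Evaluate φ at each world:
  w0 (successors {w1, w3, w4}): φ is false.
  w1 (successors {w0, w3, w5}): φ is false.
  w2 (successors {w3, w4, w5}): φ is false.
  w3 (successors {w0, w1, w2}): φ is true.
  w4 (successors {w0, w2, w4}): φ is true.
  w5 (successors {w1, w2}): φ is true.
For instance, at w1:
  At w1: ◇q ∨ s is true, r is false, so (◇q ∨ s) → r is false.
    At w1: ◇q is true, s is false, so ◇q ∨ s is true.
      At w1: ◇q requires q at some successor in {w0, w3, w5}.
        q holds at w0, so ◇q is true at w1.
Satisfying worlds: {w3, w4, w5}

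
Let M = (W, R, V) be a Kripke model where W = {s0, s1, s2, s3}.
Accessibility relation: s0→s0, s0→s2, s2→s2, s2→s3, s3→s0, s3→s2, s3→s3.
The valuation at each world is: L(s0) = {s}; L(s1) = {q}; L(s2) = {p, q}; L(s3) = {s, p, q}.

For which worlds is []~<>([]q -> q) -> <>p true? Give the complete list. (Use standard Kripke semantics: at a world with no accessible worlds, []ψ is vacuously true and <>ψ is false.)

s0, s2, s3

Let φ = []~<>([]q -> q) -> <>p. Evaluate φ at each world:
  s0 (successors {s0, s2}): φ is true.
  s1 (successors ∅): φ is false.
  s2 (successors {s2, s3}): φ is true.
  s3 (successors {s0, s2, s3}): φ is true.
For instance, at s0:
  At s0: []~<>([]q -> q) is false, <>p is true, so []~<>([]q -> q) -> <>p is true.
    At s0: []~<>([]q -> q) requires ~<>([]q -> q) at every successor {s0, s2}.
      ~<>([]q -> q) fails at s0, so []~<>([]q -> q) is false at s0.
    At s0: <>p requires p at some successor in {s0, s2}.
      p holds at s2, so <>p is true at s0.
Satisfying worlds: {s0, s2, s3}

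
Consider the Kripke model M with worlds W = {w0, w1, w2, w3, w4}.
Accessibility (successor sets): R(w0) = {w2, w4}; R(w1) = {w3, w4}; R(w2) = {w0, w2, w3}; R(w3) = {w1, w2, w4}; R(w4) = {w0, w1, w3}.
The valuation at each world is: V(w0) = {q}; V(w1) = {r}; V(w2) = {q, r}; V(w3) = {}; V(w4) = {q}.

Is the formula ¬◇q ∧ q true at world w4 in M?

At w4: ¬◇q is false, q is true, so ¬◇q ∧ q is false.
  At w4: ◇q is true, so ¬◇q is false.
    At w4: ◇q requires q at some successor in {w0, w1, w3}.
      q holds at w0, so ◇q is true at w4.

No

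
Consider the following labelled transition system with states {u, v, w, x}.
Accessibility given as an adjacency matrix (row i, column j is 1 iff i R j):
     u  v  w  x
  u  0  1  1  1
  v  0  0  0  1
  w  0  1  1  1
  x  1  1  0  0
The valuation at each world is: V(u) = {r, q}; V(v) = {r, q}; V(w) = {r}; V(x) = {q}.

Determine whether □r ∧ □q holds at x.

Yes

Recall that □ψ holds at a world iff ψ holds at every accessible world, and ◇ψ holds iff ψ holds at some accessible world.
At x: □r is true, □q is true, so □r ∧ □q is true.
  At x: □r requires r at every successor {u, v}.
    At u: r is true.
    At v: r is true.
  So □r is true at x.
  At x: □q requires q at every successor {u, v}.
    At u: q is true.
    At v: q is true.
  So □q is true at x.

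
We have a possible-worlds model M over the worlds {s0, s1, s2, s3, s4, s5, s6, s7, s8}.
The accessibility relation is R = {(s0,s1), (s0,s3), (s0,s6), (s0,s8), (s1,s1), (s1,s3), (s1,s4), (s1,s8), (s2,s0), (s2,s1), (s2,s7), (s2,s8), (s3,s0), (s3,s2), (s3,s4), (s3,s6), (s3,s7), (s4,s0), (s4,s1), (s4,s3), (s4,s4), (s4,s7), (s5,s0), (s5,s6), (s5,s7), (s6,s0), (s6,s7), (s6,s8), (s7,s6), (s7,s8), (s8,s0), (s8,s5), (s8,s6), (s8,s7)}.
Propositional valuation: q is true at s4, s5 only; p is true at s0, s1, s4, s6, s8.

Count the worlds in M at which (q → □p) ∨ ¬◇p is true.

Let φ = (q → □p) ∨ ¬◇p. Evaluate φ at each world:
  s0 (successors {s1, s3, s6, s8}): φ is true.
  s1 (successors {s1, s3, s4, s8}): φ is true.
  s2 (successors {s0, s1, s7, s8}): φ is true.
  s3 (successors {s0, s2, s4, s6, s7}): φ is true.
  s4 (successors {s0, s1, s3, s4, s7}): φ is false.
  s5 (successors {s0, s6, s7}): φ is false.
  s6 (successors {s0, s7, s8}): φ is true.
  s7 (successors {s6, s8}): φ is true.
  s8 (successors {s0, s5, s6, s7}): φ is true.
For instance, at s6:
  At s6: q → □p is true, ¬◇p is false, so (q → □p) ∨ ¬◇p is true.
    At s6: q is false, □p is false, so q → □p is true.
      At s6: □p requires p at every successor {s0, s7, s8}.
        p fails at s7, so □p is false at s6.
    At s6: ◇p is true, so ¬◇p is false.
      At s6: ◇p requires p at some successor in {s0, s7, s8}.
        p holds at s0, so ◇p is true at s6.
Satisfying worlds: {s0, s1, s2, s3, s6, s7, s8}

7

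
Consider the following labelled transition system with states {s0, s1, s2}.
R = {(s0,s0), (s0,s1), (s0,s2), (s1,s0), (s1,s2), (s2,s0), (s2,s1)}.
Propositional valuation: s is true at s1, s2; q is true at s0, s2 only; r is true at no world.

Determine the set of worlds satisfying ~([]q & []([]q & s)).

Let φ = ~([]q & []([]q & s)). Evaluate φ at each world:
  s0 (successors {s0, s1, s2}): φ is true.
  s1 (successors {s0, s2}): φ is true.
  s2 (successors {s0, s1}): φ is true.
For instance, at s2:
  At s2: []q & []([]q & s) is false, so ~([]q & []([]q & s)) is true.
    At s2: []q is false, []([]q & s) is false, so []q & []([]q & s) is false.
      At s2: []q requires q at every successor {s0, s1}.
        q fails at s1, so []q is false at s2.
      At s2: []([]q & s) requires []q & s at every successor {s0, s1}.
        []q & s fails at s0, so []([]q & s) is false at s2.
Satisfying worlds: {s0, s1, s2}

s0, s1, s2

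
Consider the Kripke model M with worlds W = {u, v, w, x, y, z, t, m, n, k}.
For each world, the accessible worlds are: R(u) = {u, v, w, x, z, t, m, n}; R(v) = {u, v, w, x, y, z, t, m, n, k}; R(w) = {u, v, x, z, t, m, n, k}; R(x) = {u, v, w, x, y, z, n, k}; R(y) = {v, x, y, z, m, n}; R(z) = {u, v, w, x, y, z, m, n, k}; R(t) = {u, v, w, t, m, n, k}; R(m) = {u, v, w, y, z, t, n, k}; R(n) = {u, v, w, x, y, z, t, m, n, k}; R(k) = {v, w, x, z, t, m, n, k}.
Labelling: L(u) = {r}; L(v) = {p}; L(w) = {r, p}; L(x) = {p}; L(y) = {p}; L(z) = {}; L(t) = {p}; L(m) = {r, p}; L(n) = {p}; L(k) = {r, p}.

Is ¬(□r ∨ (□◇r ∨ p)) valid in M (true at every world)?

Let φ = ¬(□r ∨ (□◇r ∨ p)). Evaluate φ at each world:
  u (successors {u, v, w, x, z, t, m, n}): φ is false.
  v (successors {u, v, w, x, y, z, t, m, n, k}): φ is false.
  w (successors {u, v, x, z, t, m, n, k}): φ is false.
  x (successors {u, v, w, x, y, z, n, k}): φ is false.
  y (successors {v, x, y, z, m, n}): φ is false.
  z (successors {u, v, w, x, y, z, m, n, k}): φ is false.
  t (successors {u, v, w, t, m, n, k}): φ is false.
  m (successors {u, v, w, y, z, t, n, k}): φ is false.
  n (successors {u, v, w, x, y, z, t, m, n, k}): φ is false.
  k (successors {v, w, x, z, t, m, n, k}): φ is false.
Detail at u (counterexample):
  At u: □r ∨ (□◇r ∨ p) is true, so ¬(□r ∨ (□◇r ∨ p)) is false.
    At u: □r is false, □◇r ∨ p is true, so □r ∨ (□◇r ∨ p) is true.
      At u: □r requires r at every successor {u, v, w, x, z, t, m, n}.
        r fails at v, so □r is false at u.
      At u: □◇r is true, p is false, so □◇r ∨ p is true.

No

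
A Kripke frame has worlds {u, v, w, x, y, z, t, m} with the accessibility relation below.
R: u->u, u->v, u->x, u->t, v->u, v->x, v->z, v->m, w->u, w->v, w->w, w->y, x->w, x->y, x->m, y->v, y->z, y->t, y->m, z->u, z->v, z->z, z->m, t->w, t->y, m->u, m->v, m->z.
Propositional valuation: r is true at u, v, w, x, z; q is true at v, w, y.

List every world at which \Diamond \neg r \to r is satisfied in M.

u, v, w, x, z, m

Let φ = \Diamond \neg r \to r. Evaluate φ at each world:
  u (successors {u, v, x, t}): φ is true.
  v (successors {u, x, z, m}): φ is true.
  w (successors {u, v, w, y}): φ is true.
  x (successors {w, y, m}): φ is true.
  y (successors {v, z, t, m}): φ is false.
  z (successors {u, v, z, m}): φ is true.
  t (successors {w, y}): φ is false.
  m (successors {u, v, z}): φ is true.
For instance, at m:
  At m: \Diamond \neg r is false, r is false, so \Diamond \neg r \to r is true.
    At m: \Diamond \neg r requires \neg r at some successor in {u, v, z}.
      At u: \neg r is false.
      At v: \neg r is false.
      At z: \neg r is false.
    So \Diamond \neg r is false at m.
Satisfying worlds: {u, v, w, x, z, m}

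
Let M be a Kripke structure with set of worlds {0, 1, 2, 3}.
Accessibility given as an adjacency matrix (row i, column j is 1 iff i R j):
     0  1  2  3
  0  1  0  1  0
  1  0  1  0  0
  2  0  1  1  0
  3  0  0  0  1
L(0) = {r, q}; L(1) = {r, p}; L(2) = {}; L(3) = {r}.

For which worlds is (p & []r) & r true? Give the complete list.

1

Let φ = (p & []r) & r. Evaluate φ at each world:
  0 (successors {0, 2}): φ is false.
  1 (successors {1}): φ is true.
  2 (successors {1, 2}): φ is false.
  3 (successors {3}): φ is false.
For instance, at 2:
  At 2: p & []r is false, r is false, so (p & []r) & r is false.
    At 2: p is false, []r is false, so p & []r is false.
      At 2: []r requires r at every successor {1, 2}.
        r fails at 2, so []r is false at 2.
Satisfying worlds: {1}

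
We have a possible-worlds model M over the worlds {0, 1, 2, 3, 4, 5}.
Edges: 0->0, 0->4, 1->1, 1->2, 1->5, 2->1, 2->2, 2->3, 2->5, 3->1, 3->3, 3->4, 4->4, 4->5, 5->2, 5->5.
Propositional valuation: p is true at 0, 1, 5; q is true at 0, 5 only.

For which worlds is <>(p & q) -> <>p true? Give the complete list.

0, 1, 2, 3, 4, 5

Let φ = <>(p & q) -> <>p. Evaluate φ at each world:
  0 (successors {0, 4}): φ is true.
  1 (successors {1, 2, 5}): φ is true.
  2 (successors {1, 2, 3, 5}): φ is true.
  3 (successors {1, 3, 4}): φ is true.
  4 (successors {4, 5}): φ is true.
  5 (successors {2, 5}): φ is true.
For instance, at 1:
  At 1: <>(p & q) is true, <>p is true, so <>(p & q) -> <>p is true.
    At 1: <>(p & q) requires p & q at some successor in {1, 2, 5}.
      p & q holds at 5, so <>(p & q) is true at 1.
    At 1: <>p requires p at some successor in {1, 2, 5}.
      p holds at 1, so <>p is true at 1.
Satisfying worlds: {0, 1, 2, 3, 4, 5}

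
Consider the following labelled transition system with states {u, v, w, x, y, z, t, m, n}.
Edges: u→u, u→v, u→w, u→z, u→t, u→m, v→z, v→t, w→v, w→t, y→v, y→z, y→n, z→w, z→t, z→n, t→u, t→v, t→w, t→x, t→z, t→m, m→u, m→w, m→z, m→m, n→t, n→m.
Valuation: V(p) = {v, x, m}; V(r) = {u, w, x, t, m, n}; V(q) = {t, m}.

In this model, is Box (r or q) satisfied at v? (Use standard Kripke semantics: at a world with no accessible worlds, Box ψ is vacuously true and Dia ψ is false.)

No

At v: Box (r or q) requires r or q at every successor {z, t}.
  r or q fails at z, so Box (r or q) is false at v.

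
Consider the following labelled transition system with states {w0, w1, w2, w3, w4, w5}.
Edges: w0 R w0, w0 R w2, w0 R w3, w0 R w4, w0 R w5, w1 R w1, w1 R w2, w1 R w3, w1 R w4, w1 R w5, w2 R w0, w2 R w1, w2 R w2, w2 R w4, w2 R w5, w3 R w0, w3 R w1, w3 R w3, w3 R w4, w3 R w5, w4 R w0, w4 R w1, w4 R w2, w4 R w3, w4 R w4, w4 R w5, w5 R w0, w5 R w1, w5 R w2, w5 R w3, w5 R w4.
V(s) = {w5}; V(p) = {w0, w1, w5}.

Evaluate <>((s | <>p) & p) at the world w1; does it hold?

Yes

At w1: <>((s | <>p) & p) requires (s | <>p) & p at some successor in {w1, w2, w3, w4, w5}.
  (s | <>p) & p holds at w1, so <>((s | <>p) & p) is true at w1.
    At w1: s | <>p is true, p is true, so (s | <>p) & p is true.
      At w1: s is false, <>p is true, so s | <>p is true.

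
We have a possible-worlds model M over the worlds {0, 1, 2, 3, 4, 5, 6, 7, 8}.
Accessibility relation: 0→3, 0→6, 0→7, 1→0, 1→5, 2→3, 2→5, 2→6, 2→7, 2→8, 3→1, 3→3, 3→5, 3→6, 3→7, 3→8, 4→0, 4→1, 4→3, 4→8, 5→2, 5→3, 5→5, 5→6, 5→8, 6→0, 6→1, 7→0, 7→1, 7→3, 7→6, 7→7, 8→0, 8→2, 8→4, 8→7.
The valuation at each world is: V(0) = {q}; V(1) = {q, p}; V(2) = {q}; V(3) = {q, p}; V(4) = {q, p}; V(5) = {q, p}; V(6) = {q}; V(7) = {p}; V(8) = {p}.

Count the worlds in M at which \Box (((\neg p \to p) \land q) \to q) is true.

Let φ = \Box (((\neg p \to p) \land q) \to q). Evaluate φ at each world:
  0 (successors {3, 6, 7}): φ is true.
  1 (successors {0, 5}): φ is true.
  2 (successors {3, 5, 6, 7, 8}): φ is true.
  3 (successors {1, 3, 5, 6, 7, 8}): φ is true.
  4 (successors {0, 1, 3, 8}): φ is true.
  5 (successors {2, 3, 5, 6, 8}): φ is true.
  6 (successors {0, 1}): φ is true.
  7 (successors {0, 1, 3, 6, 7}): φ is true.
  8 (successors {0, 2, 4, 7}): φ is true.
For instance, at 1:
  At 1: \Box (((\neg p \to p) \land q) \to q) requires ((\neg p \to p) \land q) \to q at every successor {0, 5}.
    At 0: ((\neg p \to p) \land q) \to q is true.
    At 5: ((\neg p \to p) \land q) \to q is true.
  So \Box (((\neg p \to p) \land q) \to q) is true at 1.
Satisfying worlds: {0, 1, 2, 3, 4, 5, 6, 7, 8}

9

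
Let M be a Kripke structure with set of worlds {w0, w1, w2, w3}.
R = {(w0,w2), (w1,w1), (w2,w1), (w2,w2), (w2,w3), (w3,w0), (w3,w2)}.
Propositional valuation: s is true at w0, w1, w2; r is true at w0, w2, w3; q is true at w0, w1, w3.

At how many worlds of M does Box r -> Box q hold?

Let φ = Box r -> Box q. Evaluate φ at each world:
  w0 (successors {w2}): φ is false.
  w1 (successors {w1}): φ is true.
  w2 (successors {w1, w2, w3}): φ is true.
  w3 (successors {w0, w2}): φ is false.
For instance, at w3:
  At w3: Box r is true, Box q is false, so Box r -> Box q is false.
    At w3: Box r requires r at every successor {w0, w2}.
      At w0: r is true.
      At w2: r is true.
    So Box r is true at w3.
    At w3: Box q requires q at every successor {w0, w2}.
      q fails at w2, so Box q is false at w3.
Satisfying worlds: {w1, w2}

2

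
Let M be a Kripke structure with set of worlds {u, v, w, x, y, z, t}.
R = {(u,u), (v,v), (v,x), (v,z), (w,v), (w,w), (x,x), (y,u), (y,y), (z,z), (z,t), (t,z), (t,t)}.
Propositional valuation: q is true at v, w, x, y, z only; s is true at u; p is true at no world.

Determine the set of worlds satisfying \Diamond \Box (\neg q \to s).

u, v, w, x, y

Let φ = \Diamond \Box (\neg q \to s). Evaluate φ at each world:
  u (successors {u}): φ is true.
  v (successors {v, x, z}): φ is true.
  w (successors {v, w}): φ is true.
  x (successors {x}): φ is true.
  y (successors {u, y}): φ is true.
  z (successors {z, t}): φ is false.
  t (successors {z, t}): φ is false.
For instance, at t:
  At t: \Diamond \Box (\neg q \to s) requires \Box (\neg q \to s) at some successor in {z, t}.
    At z: \Box (\neg q \to s) is false.
    At t: \Box (\neg q \to s) is false.
  So \Diamond \Box (\neg q \to s) is false at t.
Satisfying worlds: {u, v, w, x, y}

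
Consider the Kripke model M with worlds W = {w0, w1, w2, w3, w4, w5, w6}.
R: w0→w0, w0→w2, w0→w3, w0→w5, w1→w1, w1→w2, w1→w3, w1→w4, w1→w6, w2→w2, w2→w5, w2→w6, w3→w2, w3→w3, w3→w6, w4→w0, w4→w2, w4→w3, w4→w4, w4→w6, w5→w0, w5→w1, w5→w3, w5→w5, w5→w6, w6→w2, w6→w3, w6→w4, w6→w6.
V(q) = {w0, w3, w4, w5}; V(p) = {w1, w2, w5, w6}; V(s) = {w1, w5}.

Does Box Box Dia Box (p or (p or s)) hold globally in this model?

No

Let φ = Box Box Dia Box (p or (p or s)). Evaluate φ at each world:
  w0 (successors {w0, w2, w3, w5}): φ is false.
  w1 (successors {w1, w2, w3, w4, w6}): φ is false.
  w2 (successors {w2, w5, w6}): φ is false.
  w3 (successors {w2, w3, w6}): φ is false.
  w4 (successors {w0, w2, w3, w4, w6}): φ is false.
  w5 (successors {w0, w1, w3, w5, w6}): φ is false.
  w6 (successors {w2, w3, w4, w6}): φ is false.
Detail at w0 (counterexample):
  At w0: Box Box Dia Box (p or (p or s)) requires Box Dia Box (p or (p or s)) at every successor {w0, w2, w3, w5}.
    Box Dia Box (p or (p or s)) fails at w0, so Box Box Dia Box (p or (p or s)) is false at w0.
      At w0: Box Dia Box (p or (p or s)) requires Dia Box (p or (p or s)) at every successor {w0, w2, w3, w5}.
        Dia Box (p or (p or s)) fails at w5, so Box Dia Box (p or (p or s)) is false at w0.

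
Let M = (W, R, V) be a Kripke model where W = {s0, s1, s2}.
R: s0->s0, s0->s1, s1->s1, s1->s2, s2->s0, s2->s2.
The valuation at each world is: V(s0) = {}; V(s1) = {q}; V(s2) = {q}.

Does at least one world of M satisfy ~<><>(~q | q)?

No

Let φ = ~<><>(~q | q). Evaluate φ at each world:
  s0 (successors {s0, s1}): φ is false.
  s1 (successors {s1, s2}): φ is false.
  s2 (successors {s0, s2}): φ is false.
For instance, at s0:
  At s0: <><>(~q | q) is true, so ~<><>(~q | q) is false.
    At s0: <><>(~q | q) requires <>(~q | q) at some successor in {s0, s1}.
      <>(~q | q) holds at s0, so <><>(~q | q) is true at s0.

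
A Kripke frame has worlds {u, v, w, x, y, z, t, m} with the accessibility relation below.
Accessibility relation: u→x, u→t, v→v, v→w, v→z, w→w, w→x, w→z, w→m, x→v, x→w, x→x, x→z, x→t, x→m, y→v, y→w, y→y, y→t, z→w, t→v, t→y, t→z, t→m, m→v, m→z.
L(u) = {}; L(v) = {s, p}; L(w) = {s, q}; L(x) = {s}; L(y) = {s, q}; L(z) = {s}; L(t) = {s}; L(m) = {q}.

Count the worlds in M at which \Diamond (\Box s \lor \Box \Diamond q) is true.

Recall that \Box ψ holds at a world iff ψ holds at every accessible world, and \Diamond ψ holds iff ψ holds at some accessible world.
Let φ = \Diamond (\Box s \lor \Box \Diamond q). Evaluate φ at each world:
  u (successors {x, t}): φ is false.
  v (successors {v, w, z}): φ is true.
  w (successors {w, x, z, m}): φ is true.
  x (successors {v, w, x, z, t, m}): φ is true.
  y (successors {v, w, y, t}): φ is true.
  z (successors {w}): φ is false.
  t (successors {v, y, z, m}): φ is true.
  m (successors {v, z}): φ is true.
For instance, at v:
  At v: \Diamond (\Box s \lor \Box \Diamond q) requires \Box s \lor \Box \Diamond q at some successor in {v, w, z}.
    \Box s \lor \Box \Diamond q holds at v, so \Diamond (\Box s \lor \Box \Diamond q) is true at v.
      At v: \Box s is true, \Box \Diamond q is true, so \Box s \lor \Box \Diamond q is true.
Satisfying worlds: {v, w, x, y, t, m}

6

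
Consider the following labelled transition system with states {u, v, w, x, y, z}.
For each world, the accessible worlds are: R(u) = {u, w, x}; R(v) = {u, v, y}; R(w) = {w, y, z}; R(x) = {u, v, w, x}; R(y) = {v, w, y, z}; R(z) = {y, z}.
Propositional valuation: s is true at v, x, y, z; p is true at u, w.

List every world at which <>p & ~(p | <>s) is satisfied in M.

none

Let φ = <>p & ~(p | <>s). Evaluate φ at each world:
  u (successors {u, w, x}): φ is false.
  v (successors {u, v, y}): φ is false.
  w (successors {w, y, z}): φ is false.
  x (successors {u, v, w, x}): φ is false.
  y (successors {v, w, y, z}): φ is false.
  z (successors {y, z}): φ is false.
For instance, at w:
  At w: <>p is true, ~(p | <>s) is false, so <>p & ~(p | <>s) is false.
    At w: <>p requires p at some successor in {w, y, z}.
      p holds at w, so <>p is true at w.
    At w: p | <>s is true, so ~(p | <>s) is false.
      At w: p is true, <>s is true, so p | <>s is true.
Satisfying worlds: none.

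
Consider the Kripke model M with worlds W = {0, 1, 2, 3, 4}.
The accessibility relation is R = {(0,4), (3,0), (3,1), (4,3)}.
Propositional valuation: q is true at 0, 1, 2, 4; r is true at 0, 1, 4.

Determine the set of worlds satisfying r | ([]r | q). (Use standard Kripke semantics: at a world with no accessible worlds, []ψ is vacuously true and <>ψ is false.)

Let φ = r | ([]r | q). Evaluate φ at each world:
  0 (successors {4}): φ is true.
  1 (successors ∅): φ is true.
  2 (successors ∅): φ is true.
  3 (successors {0, 1}): φ is true.
  4 (successors {3}): φ is true.
For instance, at 4:
  At 4: r is true, []r | q is true, so r | ([]r | q) is true.
    At 4: []r is false, q is true, so []r | q is true.
      At 4: []r requires r at every successor {3}.
        r fails at 3, so []r is false at 4.
Satisfying worlds: {0, 1, 2, 3, 4}

0, 1, 2, 3, 4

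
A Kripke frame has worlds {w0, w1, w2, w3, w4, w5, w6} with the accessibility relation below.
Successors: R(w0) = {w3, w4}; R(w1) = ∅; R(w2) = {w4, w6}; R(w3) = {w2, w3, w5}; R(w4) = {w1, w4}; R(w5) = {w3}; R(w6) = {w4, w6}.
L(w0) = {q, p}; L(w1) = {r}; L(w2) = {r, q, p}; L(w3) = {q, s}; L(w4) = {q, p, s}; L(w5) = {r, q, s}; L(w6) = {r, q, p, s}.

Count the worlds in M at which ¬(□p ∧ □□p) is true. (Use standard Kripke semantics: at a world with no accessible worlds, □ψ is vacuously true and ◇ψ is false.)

Let φ = ¬(□p ∧ □□p). Evaluate φ at each world:
  w0 (successors {w3, w4}): φ is true.
  w1 (successors ∅): φ is false.
  w2 (successors {w4, w6}): φ is true.
  w3 (successors {w2, w3, w5}): φ is true.
  w4 (successors {w1, w4}): φ is true.
  w5 (successors {w3}): φ is true.
  w6 (successors {w4, w6}): φ is true.
For instance, at w0:
  At w0: □p ∧ □□p is false, so ¬(□p ∧ □□p) is true.
    At w0: □p is false, □□p is false, so □p ∧ □□p is false.
      At w0: □p requires p at every successor {w3, w4}.
        p fails at w3, so □p is false at w0.
      At w0: □□p requires □p at every successor {w3, w4}.
        □p fails at w3, so □□p is false at w0.
Satisfying worlds: {w0, w2, w3, w4, w5, w6}

6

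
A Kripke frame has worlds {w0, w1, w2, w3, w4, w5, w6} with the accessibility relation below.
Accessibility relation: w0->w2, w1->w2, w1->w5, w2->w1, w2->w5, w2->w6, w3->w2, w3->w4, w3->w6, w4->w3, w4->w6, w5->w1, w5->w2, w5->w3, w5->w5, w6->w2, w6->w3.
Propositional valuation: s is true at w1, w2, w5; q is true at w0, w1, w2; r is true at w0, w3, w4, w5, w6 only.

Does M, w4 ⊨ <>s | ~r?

At w4: <>s is false, ~r is false, so <>s | ~r is false.
  At w4: <>s requires s at some successor in {w3, w6}.
    At w3: s is false.
    At w6: s is false.
  So <>s is false at w4.

No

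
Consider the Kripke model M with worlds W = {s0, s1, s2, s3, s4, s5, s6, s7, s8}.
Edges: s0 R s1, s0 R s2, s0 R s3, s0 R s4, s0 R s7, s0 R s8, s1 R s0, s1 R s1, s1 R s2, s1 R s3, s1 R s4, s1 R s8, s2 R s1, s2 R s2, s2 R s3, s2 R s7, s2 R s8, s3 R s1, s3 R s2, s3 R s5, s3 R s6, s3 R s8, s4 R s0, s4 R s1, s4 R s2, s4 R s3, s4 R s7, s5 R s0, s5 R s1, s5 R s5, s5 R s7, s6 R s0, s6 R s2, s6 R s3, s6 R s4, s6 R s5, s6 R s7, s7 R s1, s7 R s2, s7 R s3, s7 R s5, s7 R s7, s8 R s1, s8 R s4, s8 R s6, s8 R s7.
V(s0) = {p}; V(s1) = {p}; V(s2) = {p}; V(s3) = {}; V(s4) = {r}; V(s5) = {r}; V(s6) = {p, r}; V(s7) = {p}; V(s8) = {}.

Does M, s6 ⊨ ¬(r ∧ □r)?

Recall that □ψ holds at a world iff ψ holds at every accessible world, and ◇ψ holds iff ψ holds at some accessible world.
At s6: r ∧ □r is false, so ¬(r ∧ □r) is true.
  At s6: r is true, □r is false, so r ∧ □r is false.
    At s6: □r requires r at every successor {s0, s2, s3, s4, s5, s7}.
      r fails at s0, so □r is false at s6.

Yes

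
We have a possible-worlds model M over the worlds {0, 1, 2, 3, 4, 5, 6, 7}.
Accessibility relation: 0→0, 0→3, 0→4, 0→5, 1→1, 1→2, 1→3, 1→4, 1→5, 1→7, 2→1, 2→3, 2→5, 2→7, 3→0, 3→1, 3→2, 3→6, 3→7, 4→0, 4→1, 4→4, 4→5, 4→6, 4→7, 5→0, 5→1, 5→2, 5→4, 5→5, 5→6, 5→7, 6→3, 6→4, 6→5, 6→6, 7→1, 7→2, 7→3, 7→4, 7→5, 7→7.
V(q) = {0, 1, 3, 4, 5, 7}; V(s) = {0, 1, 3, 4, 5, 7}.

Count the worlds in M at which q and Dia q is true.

Let φ = q and Dia q. Evaluate φ at each world:
  0 (successors {0, 3, 4, 5}): φ is true.
  1 (successors {1, 2, 3, 4, 5, 7}): φ is true.
  2 (successors {1, 3, 5, 7}): φ is false.
  3 (successors {0, 1, 2, 6, 7}): φ is true.
  4 (successors {0, 1, 4, 5, 6, 7}): φ is true.
  5 (successors {0, 1, 2, 4, 5, 6, 7}): φ is true.
  6 (successors {3, 4, 5, 6}): φ is false.
  7 (successors {1, 2, 3, 4, 5, 7}): φ is true.
For instance, at 0:
  At 0: q is true, Dia q is true, so q and Dia q is true.
    At 0: Dia q requires q at some successor in {0, 3, 4, 5}.
      q holds at 0, so Dia q is true at 0.
Satisfying worlds: {0, 1, 3, 4, 5, 7}

6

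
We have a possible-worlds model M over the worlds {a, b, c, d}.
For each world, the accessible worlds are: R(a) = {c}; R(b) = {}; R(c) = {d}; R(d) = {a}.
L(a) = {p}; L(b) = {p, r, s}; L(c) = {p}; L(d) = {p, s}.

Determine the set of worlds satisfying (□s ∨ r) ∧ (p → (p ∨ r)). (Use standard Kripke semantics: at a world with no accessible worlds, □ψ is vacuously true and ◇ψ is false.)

b, c

Recall that □ψ holds at a world iff ψ holds at every accessible world, and ◇ψ holds iff ψ holds at some accessible world.
Let φ = (□s ∨ r) ∧ (p → (p ∨ r)). Evaluate φ at each world:
  a (successors {c}): φ is false.
  b (successors ∅): φ is true.
  c (successors {d}): φ is true.
  d (successors {a}): φ is false.
For instance, at a:
  At a: □s ∨ r is false, p → (p ∨ r) is true, so (□s ∨ r) ∧ (p → (p ∨ r)) is false.
    At a: □s is false, r is false, so □s ∨ r is false.
      At a: □s requires s at every successor {c}.
        s fails at c, so □s is false at a.
Satisfying worlds: {b, c}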